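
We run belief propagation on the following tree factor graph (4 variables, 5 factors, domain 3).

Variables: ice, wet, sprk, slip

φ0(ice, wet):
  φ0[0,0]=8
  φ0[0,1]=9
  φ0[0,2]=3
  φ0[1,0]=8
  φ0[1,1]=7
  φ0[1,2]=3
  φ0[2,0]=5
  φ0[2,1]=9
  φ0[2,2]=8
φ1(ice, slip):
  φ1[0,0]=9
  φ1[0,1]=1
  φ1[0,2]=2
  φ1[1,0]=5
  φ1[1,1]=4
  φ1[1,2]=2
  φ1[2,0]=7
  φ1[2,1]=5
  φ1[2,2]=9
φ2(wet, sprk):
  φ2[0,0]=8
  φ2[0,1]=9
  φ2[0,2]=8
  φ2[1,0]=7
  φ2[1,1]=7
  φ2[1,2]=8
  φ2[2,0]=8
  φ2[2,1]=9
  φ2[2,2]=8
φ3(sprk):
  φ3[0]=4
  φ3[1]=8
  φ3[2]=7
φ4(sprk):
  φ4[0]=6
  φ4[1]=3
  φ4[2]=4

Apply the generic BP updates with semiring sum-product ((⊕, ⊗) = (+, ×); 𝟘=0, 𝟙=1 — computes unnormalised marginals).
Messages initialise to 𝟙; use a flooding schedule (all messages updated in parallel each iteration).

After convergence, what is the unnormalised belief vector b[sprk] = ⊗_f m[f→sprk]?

b[sprk] = [163824, 176448, 201600]

init: all messages = 𝟙 over 3 values
r1 m[φ0→ice] = [20, 18, 22]
r1 m[φ0→wet] = [21, 25, 14]
r1 m[φ1→ice] = [12, 11, 21]
r1 m[φ1→slip] = [21, 10, 13]
r1 m[φ2→wet] = [25, 22, 25]
r1 m[φ2→sprk] = [23, 25, 24]
r1 m[φ3→sprk] = [4, 8, 7]
r1 m[φ4→sprk] = [6, 3, 4]
r1 m[ice→φ0] = [1, 1, 1]
r1 m[ice→φ1] = [1, 1, 1]
r1 m[wet→φ0] = [1, 1, 1]
r1 m[wet→φ2] = [1, 1, 1]
r1 m[sprk→φ2] = [1, 1, 1]
r1 m[sprk→φ3] = [1, 1, 1]
r1 m[sprk→φ4] = [1, 1, 1]
r1 m[slip→φ1] = [1, 1, 1]
r2 m[φ0→ice] = [20, 18, 22]
r2 m[φ0→wet] = [21, 25, 14]
r2 m[φ1→ice] = [12, 11, 21]
r2 m[φ1→slip] = [21, 10, 13]
r2 m[φ2→wet] = [25, 22, 25]
r2 m[φ2→sprk] = [23, 25, 24]
r2 m[φ3→sprk] = [4, 8, 7]
r2 m[φ4→sprk] = [6, 3, 4]
r2 m[ice→φ0] = [12, 11, 21]
r2 m[ice→φ1] = [20, 18, 22]
r2 m[wet→φ0] = [25, 22, 25]
r2 m[wet→φ2] = [21, 25, 14]
r2 m[sprk→φ2] = [24, 24, 28]
r2 m[sprk→φ3] = [138, 75, 96]
r2 m[sprk→φ4] = [92, 200, 168]
r2 m[slip→φ1] = [1, 1, 1]
r3 m[φ0→ice] = [473, 429, 523]
r3 m[φ0→wet] = [289, 374, 237]
r3 m[φ1→ice] = [12, 11, 21]
r3 m[φ1→slip] = [424, 202, 274]
r3 m[φ2→wet] = [632, 560, 632]
r3 m[φ2→sprk] = [455, 490, 480]
r3 m[φ3→sprk] = [4, 8, 7]
r3 m[φ4→sprk] = [6, 3, 4]
r3 m[ice→φ0] = [12, 11, 21]
r3 m[ice→φ1] = [20, 18, 22]
r3 m[wet→φ0] = [25, 22, 25]
r3 m[wet→φ2] = [21, 25, 14]
r3 m[sprk→φ2] = [24, 24, 28]
r3 m[sprk→φ3] = [138, 75, 96]
r3 m[sprk→φ4] = [92, 200, 168]
r3 m[slip→φ1] = [1, 1, 1]
r4 m[φ0→ice] = [473, 429, 523]
r4 m[φ0→wet] = [289, 374, 237]
r4 m[φ1→ice] = [12, 11, 21]
r4 m[φ1→slip] = [424, 202, 274]
r4 m[φ2→wet] = [632, 560, 632]
r4 m[φ2→sprk] = [455, 490, 480]
r4 m[φ3→sprk] = [4, 8, 7]
r4 m[φ4→sprk] = [6, 3, 4]
r4 m[ice→φ0] = [12, 11, 21]
r4 m[ice→φ1] = [473, 429, 523]
r4 m[wet→φ0] = [632, 560, 632]
r4 m[wet→φ2] = [289, 374, 237]
r4 m[sprk→φ2] = [24, 24, 28]
r4 m[sprk→φ3] = [2730, 1470, 1920]
r4 m[sprk→φ4] = [1820, 3920, 3360]
r4 m[slip→φ1] = [1, 1, 1]
r5 m[φ0→ice] = [11992, 10872, 13256]
r5 m[φ0→wet] = [289, 374, 237]
r5 m[φ1→ice] = [12, 11, 21]
r5 m[φ1→slip] = [10063, 4804, 6511]
r5 m[φ2→wet] = [632, 560, 632]
r5 m[φ2→sprk] = [6826, 7352, 7200]
r5 m[φ3→sprk] = [4, 8, 7]
r5 m[φ4→sprk] = [6, 3, 4]
r5 m[ice→φ0] = [12, 11, 21]
r5 m[ice→φ1] = [473, 429, 523]
r5 m[wet→φ0] = [632, 560, 632]
r5 m[wet→φ2] = [289, 374, 237]
r5 m[sprk→φ2] = [24, 24, 28]
r5 m[sprk→φ3] = [2730, 1470, 1920]
r5 m[sprk→φ4] = [1820, 3920, 3360]
r5 m[slip→φ1] = [1, 1, 1]
r6 m[φ0→ice] = [11992, 10872, 13256]
r6 m[φ0→wet] = [289, 374, 237]
r6 m[φ1→ice] = [12, 11, 21]
r6 m[φ1→slip] = [10063, 4804, 6511]
r6 m[φ2→wet] = [632, 560, 632]
r6 m[φ2→sprk] = [6826, 7352, 7200]
r6 m[φ3→sprk] = [4, 8, 7]
r6 m[φ4→sprk] = [6, 3, 4]
r6 m[ice→φ0] = [12, 11, 21]
r6 m[ice→φ1] = [11992, 10872, 13256]
r6 m[wet→φ0] = [632, 560, 632]
r6 m[wet→φ2] = [289, 374, 237]
r6 m[sprk→φ2] = [24, 24, 28]
r6 m[sprk→φ3] = [40956, 22056, 28800]
r6 m[sprk→φ4] = [27304, 58816, 50400]
r6 m[slip→φ1] = [1, 1, 1]
r7 m[φ0→ice] = [11992, 10872, 13256]
r7 m[φ0→wet] = [289, 374, 237]
r7 m[φ1→ice] = [12, 11, 21]
r7 m[φ1→slip] = [255080, 121760, 165032]
r7 m[φ2→wet] = [632, 560, 632]
r7 m[φ2→sprk] = [6826, 7352, 7200]
r7 m[φ3→sprk] = [4, 8, 7]
r7 m[φ4→sprk] = [6, 3, 4]
r7 m[ice→φ0] = [12, 11, 21]
r7 m[ice→φ1] = [11992, 10872, 13256]
r7 m[wet→φ0] = [632, 560, 632]
r7 m[wet→φ2] = [289, 374, 237]
r7 m[sprk→φ2] = [24, 24, 28]
r7 m[sprk→φ3] = [40956, 22056, 28800]
r7 m[sprk→φ4] = [27304, 58816, 50400]
r7 m[slip→φ1] = [1, 1, 1]
r8 m[φ0→ice] = [11992, 10872, 13256]
r8 m[φ0→wet] = [289, 374, 237]
r8 m[φ1→ice] = [12, 11, 21]
r8 m[φ1→slip] = [255080, 121760, 165032]
r8 m[φ2→wet] = [632, 560, 632]
r8 m[φ2→sprk] = [6826, 7352, 7200]
r8 m[φ3→sprk] = [4, 8, 7]
r8 m[φ4→sprk] = [6, 3, 4]
r8 m[ice→φ0] = [12, 11, 21]
r8 m[ice→φ1] = [11992, 10872, 13256]
r8 m[wet→φ0] = [632, 560, 632]
r8 m[wet→φ2] = [289, 374, 237]
r8 m[sprk→φ2] = [24, 24, 28]
r8 m[sprk→φ3] = [40956, 22056, 28800]
r8 m[sprk→φ4] = [27304, 58816, 50400]
r8 m[slip→φ1] = [1, 1, 1]
fixed point reached at round 8
b[sprk] = ⊗ incoming = [163824, 176448, 201600]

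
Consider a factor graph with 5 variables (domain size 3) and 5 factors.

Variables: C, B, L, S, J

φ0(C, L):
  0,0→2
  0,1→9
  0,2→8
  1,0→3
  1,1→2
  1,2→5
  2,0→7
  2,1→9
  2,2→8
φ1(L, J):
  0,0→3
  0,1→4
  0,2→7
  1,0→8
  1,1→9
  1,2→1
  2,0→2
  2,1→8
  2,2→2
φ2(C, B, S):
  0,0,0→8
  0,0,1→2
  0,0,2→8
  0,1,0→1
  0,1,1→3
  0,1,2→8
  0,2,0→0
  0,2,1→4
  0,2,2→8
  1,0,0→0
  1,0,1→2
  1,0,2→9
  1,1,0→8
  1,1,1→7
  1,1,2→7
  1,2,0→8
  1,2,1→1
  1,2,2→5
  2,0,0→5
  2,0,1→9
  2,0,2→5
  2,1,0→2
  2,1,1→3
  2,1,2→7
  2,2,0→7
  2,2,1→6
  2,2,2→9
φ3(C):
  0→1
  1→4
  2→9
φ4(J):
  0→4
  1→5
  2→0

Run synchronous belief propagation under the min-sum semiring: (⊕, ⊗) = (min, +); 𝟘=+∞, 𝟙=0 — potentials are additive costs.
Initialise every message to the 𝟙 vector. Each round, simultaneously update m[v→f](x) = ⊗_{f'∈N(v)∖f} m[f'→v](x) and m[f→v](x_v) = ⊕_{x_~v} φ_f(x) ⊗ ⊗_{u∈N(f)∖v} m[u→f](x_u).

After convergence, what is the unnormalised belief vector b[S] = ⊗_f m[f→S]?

b[S] = [7, 8, 12]

init: all messages = 𝟙 over 3 values
r1 m[φ0→C] = [2, 2, 7]
r1 m[φ0→L] = [2, 2, 5]
r1 m[φ1→L] = [3, 1, 2]
r1 m[φ1→J] = [2, 4, 1]
r1 m[φ2→C] = [0, 0, 2]
r1 m[φ2→B] = [0, 1, 0]
r1 m[φ2→S] = [0, 1, 5]
r1 m[φ3→C] = [1, 4, 9]
r1 m[φ4→J] = [4, 5, 0]
r1 m[C→φ0] = [0, 0, 0]
r1 m[C→φ2] = [0, 0, 0]
r1 m[C→φ3] = [0, 0, 0]
r1 m[B→φ2] = [0, 0, 0]
r1 m[L→φ0] = [0, 0, 0]
r1 m[L→φ1] = [0, 0, 0]
r1 m[S→φ2] = [0, 0, 0]
r1 m[J→φ1] = [0, 0, 0]
r1 m[J→φ4] = [0, 0, 0]
r2 m[φ0→C] = [2, 2, 7]
r2 m[φ0→L] = [2, 2, 5]
r2 m[φ1→L] = [3, 1, 2]
r2 m[φ1→J] = [2, 4, 1]
r2 m[φ2→C] = [0, 0, 2]
r2 m[φ2→B] = [0, 1, 0]
r2 m[φ2→S] = [0, 1, 5]
r2 m[φ3→C] = [1, 4, 9]
r2 m[φ4→J] = [4, 5, 0]
r2 m[C→φ0] = [1, 4, 11]
r2 m[C→φ2] = [3, 6, 16]
r2 m[C→φ3] = [2, 2, 9]
r2 m[B→φ2] = [0, 0, 0]
r2 m[L→φ0] = [3, 1, 2]
r2 m[L→φ1] = [2, 2, 5]
r2 m[S→φ2] = [0, 0, 0]
r2 m[J→φ1] = [4, 5, 0]
r2 m[J→φ4] = [2, 4, 1]
r3 m[φ0→C] = [5, 3, 10]
r3 m[φ0→L] = [3, 6, 9]
r3 m[φ1→L] = [7, 1, 2]
r3 m[φ1→J] = [5, 6, 3]
r3 m[φ2→C] = [0, 0, 2]
r3 m[φ2→B] = [5, 4, 3]
r3 m[φ2→S] = [3, 5, 11]
r3 m[φ3→C] = [1, 4, 9]
r3 m[φ4→J] = [4, 5, 0]
r3 m[C→φ0] = [1, 4, 11]
r3 m[C→φ2] = [3, 6, 16]
r3 m[C→φ3] = [2, 2, 9]
r3 m[B→φ2] = [0, 0, 0]
r3 m[L→φ0] = [3, 1, 2]
r3 m[L→φ1] = [2, 2, 5]
r3 m[S→φ2] = [0, 0, 0]
r3 m[J→φ1] = [4, 5, 0]
r3 m[J→φ4] = [2, 4, 1]
r4 m[φ0→C] = [5, 3, 10]
r4 m[φ0→L] = [3, 6, 9]
r4 m[φ1→L] = [7, 1, 2]
r4 m[φ1→J] = [5, 6, 3]
r4 m[φ2→C] = [0, 0, 2]
r4 m[φ2→B] = [5, 4, 3]
r4 m[φ2→S] = [3, 5, 11]
r4 m[φ3→C] = [1, 4, 9]
r4 m[φ4→J] = [4, 5, 0]
r4 m[C→φ0] = [1, 4, 11]
r4 m[C→φ2] = [6, 7, 19]
r4 m[C→φ3] = [5, 3, 12]
r4 m[B→φ2] = [0, 0, 0]
r4 m[L→φ0] = [7, 1, 2]
r4 m[L→φ1] = [3, 6, 9]
r4 m[S→φ2] = [0, 0, 0]
r4 m[J→φ1] = [4, 5, 0]
r4 m[J→φ4] = [5, 6, 3]
r5 m[φ0→C] = [9, 3, 10]
r5 m[φ0→L] = [3, 6, 9]
r5 m[φ1→L] = [7, 1, 2]
r5 m[φ1→J] = [6, 7, 7]
r5 m[φ2→C] = [0, 0, 2]
r5 m[φ2→B] = [7, 7, 6]
r5 m[φ2→S] = [6, 8, 12]
r5 m[φ3→C] = [1, 4, 9]
r5 m[φ4→J] = [4, 5, 0]
r5 m[C→φ0] = [1, 4, 11]
r5 m[C→φ2] = [6, 7, 19]
r5 m[C→φ3] = [5, 3, 12]
r5 m[B→φ2] = [0, 0, 0]
r5 m[L→φ0] = [7, 1, 2]
r5 m[L→φ1] = [3, 6, 9]
r5 m[S→φ2] = [0, 0, 0]
r5 m[J→φ1] = [4, 5, 0]
r5 m[J→φ4] = [5, 6, 3]
r6 m[φ0→C] = [9, 3, 10]
r6 m[φ0→L] = [3, 6, 9]
r6 m[φ1→L] = [7, 1, 2]
r6 m[φ1→J] = [6, 7, 7]
r6 m[φ2→C] = [0, 0, 2]
r6 m[φ2→B] = [7, 7, 6]
r6 m[φ2→S] = [6, 8, 12]
r6 m[φ3→C] = [1, 4, 9]
r6 m[φ4→J] = [4, 5, 0]
r6 m[C→φ0] = [1, 4, 11]
r6 m[C→φ2] = [10, 7, 19]
r6 m[C→φ3] = [9, 3, 12]
r6 m[B→φ2] = [0, 0, 0]
r6 m[L→φ0] = [7, 1, 2]
r6 m[L→φ1] = [3, 6, 9]
r6 m[S→φ2] = [0, 0, 0]
r6 m[J→φ1] = [4, 5, 0]
r6 m[J→φ4] = [6, 7, 7]
r7 m[φ0→C] = [9, 3, 10]
r7 m[φ0→L] = [3, 6, 9]
r7 m[φ1→L] = [7, 1, 2]
r7 m[φ1→J] = [6, 7, 7]
r7 m[φ2→C] = [0, 0, 2]
r7 m[φ2→B] = [7, 11, 8]
r7 m[φ2→S] = [7, 8, 12]
r7 m[φ3→C] = [1, 4, 9]
r7 m[φ4→J] = [4, 5, 0]
r7 m[C→φ0] = [1, 4, 11]
r7 m[C→φ2] = [10, 7, 19]
r7 m[C→φ3] = [9, 3, 12]
r7 m[B→φ2] = [0, 0, 0]
r7 m[L→φ0] = [7, 1, 2]
r7 m[L→φ1] = [3, 6, 9]
r7 m[S→φ2] = [0, 0, 0]
r7 m[J→φ1] = [4, 5, 0]
r7 m[J→φ4] = [6, 7, 7]
r8 m[φ0→C] = [9, 3, 10]
r8 m[φ0→L] = [3, 6, 9]
r8 m[φ1→L] = [7, 1, 2]
r8 m[φ1→J] = [6, 7, 7]
r8 m[φ2→C] = [0, 0, 2]
r8 m[φ2→B] = [7, 11, 8]
r8 m[φ2→S] = [7, 8, 12]
r8 m[φ3→C] = [1, 4, 9]
r8 m[φ4→J] = [4, 5, 0]
r8 m[C→φ0] = [1, 4, 11]
r8 m[C→φ2] = [10, 7, 19]
r8 m[C→φ3] = [9, 3, 12]
r8 m[B→φ2] = [0, 0, 0]
r8 m[L→φ0] = [7, 1, 2]
r8 m[L→φ1] = [3, 6, 9]
r8 m[S→φ2] = [0, 0, 0]
r8 m[J→φ1] = [4, 5, 0]
r8 m[J→φ4] = [6, 7, 7]
fixed point reached at round 8
b[S] = ⊗ incoming = [7, 8, 12]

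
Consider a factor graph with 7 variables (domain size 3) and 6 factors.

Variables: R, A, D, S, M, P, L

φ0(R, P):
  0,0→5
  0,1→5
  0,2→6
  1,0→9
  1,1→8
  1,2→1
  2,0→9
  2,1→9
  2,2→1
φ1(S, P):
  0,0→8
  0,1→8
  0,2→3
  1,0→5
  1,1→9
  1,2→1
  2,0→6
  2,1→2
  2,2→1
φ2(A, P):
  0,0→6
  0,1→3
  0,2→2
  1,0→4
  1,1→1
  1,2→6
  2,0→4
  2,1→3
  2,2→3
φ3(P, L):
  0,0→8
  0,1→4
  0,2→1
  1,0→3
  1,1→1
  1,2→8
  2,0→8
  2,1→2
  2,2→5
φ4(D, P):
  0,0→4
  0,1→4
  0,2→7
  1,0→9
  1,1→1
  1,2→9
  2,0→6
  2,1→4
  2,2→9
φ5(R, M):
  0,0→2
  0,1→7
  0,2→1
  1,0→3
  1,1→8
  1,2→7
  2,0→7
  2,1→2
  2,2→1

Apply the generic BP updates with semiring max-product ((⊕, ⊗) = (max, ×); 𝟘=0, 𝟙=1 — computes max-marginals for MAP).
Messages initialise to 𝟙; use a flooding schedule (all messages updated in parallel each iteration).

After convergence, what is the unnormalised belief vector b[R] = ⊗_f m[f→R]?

b[R] = [120960, 248832, 217728]

init: all messages = 𝟙 over 3 values
r1 m[φ0→R] = [6, 9, 9]
r1 m[φ0→P] = [9, 9, 6]
r1 m[φ1→S] = [8, 9, 6]
r1 m[φ1→P] = [8, 9, 3]
r1 m[φ2→A] = [6, 6, 4]
r1 m[φ2→P] = [6, 3, 6]
r1 m[φ3→P] = [8, 8, 8]
r1 m[φ3→L] = [8, 4, 8]
r1 m[φ4→D] = [7, 9, 9]
r1 m[φ4→P] = [9, 4, 9]
r1 m[φ5→R] = [7, 8, 7]
r1 m[φ5→M] = [7, 8, 7]
r1 m[R→φ0] = [1, 1, 1]
r1 m[R→φ5] = [1, 1, 1]
r1 m[A→φ2] = [1, 1, 1]
r1 m[D→φ4] = [1, 1, 1]
r1 m[S→φ1] = [1, 1, 1]
r1 m[M→φ5] = [1, 1, 1]
r1 m[P→φ0] = [1, 1, 1]
r1 m[P→φ1] = [1, 1, 1]
r1 m[P→φ2] = [1, 1, 1]
r1 m[P→φ3] = [1, 1, 1]
r1 m[P→φ4] = [1, 1, 1]
r1 m[L→φ3] = [1, 1, 1]
r2 m[φ0→R] = [6, 9, 9]
r2 m[φ0→P] = [9, 9, 6]
r2 m[φ1→S] = [8, 9, 6]
r2 m[φ1→P] = [8, 9, 3]
r2 m[φ2→A] = [6, 6, 4]
r2 m[φ2→P] = [6, 3, 6]
r2 m[φ3→P] = [8, 8, 8]
r2 m[φ3→L] = [8, 4, 8]
r2 m[φ4→D] = [7, 9, 9]
r2 m[φ4→P] = [9, 4, 9]
r2 m[φ5→R] = [7, 8, 7]
r2 m[φ5→M] = [7, 8, 7]
r2 m[R→φ0] = [7, 8, 7]
r2 m[R→φ5] = [6, 9, 9]
r2 m[A→φ2] = [1, 1, 1]
r2 m[D→φ4] = [1, 1, 1]
r2 m[S→φ1] = [1, 1, 1]
r2 m[M→φ5] = [1, 1, 1]
r2 m[P→φ0] = [3456, 864, 1296]
r2 m[P→φ1] = [3888, 864, 2592]
r2 m[P→φ2] = [5184, 2592, 1296]
r2 m[P→φ3] = [3888, 972, 972]
r2 m[P→φ4] = [3456, 1944, 864]
r2 m[L→φ3] = [1, 1, 1]
r3 m[φ0→R] = [17280, 31104, 31104]
r3 m[φ0→P] = [72, 64, 42]
r3 m[φ1→S] = [31104, 19440, 23328]
r3 m[φ1→P] = [8, 9, 3]
r3 m[φ2→A] = [31104, 20736, 20736]
r3 m[φ2→P] = [6, 3, 6]
r3 m[φ3→P] = [8, 8, 8]
r3 m[φ3→L] = [31104, 15552, 7776]
r3 m[φ4→D] = [13824, 31104, 20736]
r3 m[φ4→P] = [9, 4, 9]
r3 m[φ5→R] = [7, 8, 7]
r3 m[φ5→M] = [63, 72, 63]
r3 m[R→φ0] = [7, 8, 7]
r3 m[R→φ5] = [6, 9, 9]
r3 m[A→φ2] = [1, 1, 1]
r3 m[D→φ4] = [1, 1, 1]
r3 m[S→φ1] = [1, 1, 1]
r3 m[M→φ5] = [1, 1, 1]
r3 m[P→φ0] = [3456, 864, 1296]
r3 m[P→φ1] = [3888, 864, 2592]
r3 m[P→φ2] = [5184, 2592, 1296]
r3 m[P→φ3] = [3888, 972, 972]
r3 m[P→φ4] = [3456, 1944, 864]
r3 m[L→φ3] = [1, 1, 1]
r4 m[φ0→R] = [17280, 31104, 31104]
r4 m[φ0→P] = [72, 64, 42]
r4 m[φ1→S] = [31104, 19440, 23328]
r4 m[φ1→P] = [8, 9, 3]
r4 m[φ2→A] = [31104, 20736, 20736]
r4 m[φ2→P] = [6, 3, 6]
r4 m[φ3→P] = [8, 8, 8]
r4 m[φ3→L] = [31104, 15552, 7776]
r4 m[φ4→D] = [13824, 31104, 20736]
r4 m[φ4→P] = [9, 4, 9]
r4 m[φ5→R] = [7, 8, 7]
r4 m[φ5→M] = [63, 72, 63]
r4 m[R→φ0] = [7, 8, 7]
r4 m[R→φ5] = [17280, 31104, 31104]
r4 m[A→φ2] = [1, 1, 1]
r4 m[D→φ4] = [1, 1, 1]
r4 m[S→φ1] = [1, 1, 1]
r4 m[M→φ5] = [1, 1, 1]
r4 m[P→φ0] = [3456, 864, 1296]
r4 m[P→φ1] = [31104, 6144, 18144]
r4 m[P→φ2] = [41472, 18432, 9072]
r4 m[P→φ3] = [31104, 6912, 6804]
r4 m[P→φ4] = [27648, 13824, 6048]
r4 m[L→φ3] = [1, 1, 1]
r5 m[φ0→R] = [17280, 31104, 31104]
r5 m[φ0→P] = [72, 64, 42]
r5 m[φ1→S] = [248832, 155520, 186624]
r5 m[φ1→P] = [8, 9, 3]
r5 m[φ2→A] = [248832, 165888, 165888]
r5 m[φ2→P] = [6, 3, 6]
r5 m[φ3→P] = [8, 8, 8]
r5 m[φ3→L] = [248832, 124416, 55296]
r5 m[φ4→D] = [110592, 248832, 165888]
r5 m[φ4→P] = [9, 4, 9]
r5 m[φ5→R] = [7, 8, 7]
r5 m[φ5→M] = [217728, 248832, 217728]
r5 m[R→φ0] = [7, 8, 7]
r5 m[R→φ5] = [17280, 31104, 31104]
r5 m[A→φ2] = [1, 1, 1]
r5 m[D→φ4] = [1, 1, 1]
r5 m[S→φ1] = [1, 1, 1]
r5 m[M→φ5] = [1, 1, 1]
r5 m[P→φ0] = [3456, 864, 1296]
r5 m[P→φ1] = [31104, 6144, 18144]
r5 m[P→φ2] = [41472, 18432, 9072]
r5 m[P→φ3] = [31104, 6912, 6804]
r5 m[P→φ4] = [27648, 13824, 6048]
r5 m[L→φ3] = [1, 1, 1]
r6 m[φ0→R] = [17280, 31104, 31104]
r6 m[φ0→P] = [72, 64, 42]
r6 m[φ1→S] = [248832, 155520, 186624]
r6 m[φ1→P] = [8, 9, 3]
r6 m[φ2→A] = [248832, 165888, 165888]
r6 m[φ2→P] = [6, 3, 6]
r6 m[φ3→P] = [8, 8, 8]
r6 m[φ3→L] = [248832, 124416, 55296]
r6 m[φ4→D] = [110592, 248832, 165888]
r6 m[φ4→P] = [9, 4, 9]
r6 m[φ5→R] = [7, 8, 7]
r6 m[φ5→M] = [217728, 248832, 217728]
r6 m[R→φ0] = [7, 8, 7]
r6 m[R→φ5] = [17280, 31104, 31104]
r6 m[A→φ2] = [1, 1, 1]
r6 m[D→φ4] = [1, 1, 1]
r6 m[S→φ1] = [1, 1, 1]
r6 m[M→φ5] = [1, 1, 1]
r6 m[P→φ0] = [3456, 864, 1296]
r6 m[P→φ1] = [31104, 6144, 18144]
r6 m[P→φ2] = [41472, 18432, 9072]
r6 m[P→φ3] = [31104, 6912, 6804]
r6 m[P→φ4] = [27648, 13824, 6048]
r6 m[L→φ3] = [1, 1, 1]
fixed point reached at round 6
b[R] = ⊗ incoming = [120960, 248832, 217728]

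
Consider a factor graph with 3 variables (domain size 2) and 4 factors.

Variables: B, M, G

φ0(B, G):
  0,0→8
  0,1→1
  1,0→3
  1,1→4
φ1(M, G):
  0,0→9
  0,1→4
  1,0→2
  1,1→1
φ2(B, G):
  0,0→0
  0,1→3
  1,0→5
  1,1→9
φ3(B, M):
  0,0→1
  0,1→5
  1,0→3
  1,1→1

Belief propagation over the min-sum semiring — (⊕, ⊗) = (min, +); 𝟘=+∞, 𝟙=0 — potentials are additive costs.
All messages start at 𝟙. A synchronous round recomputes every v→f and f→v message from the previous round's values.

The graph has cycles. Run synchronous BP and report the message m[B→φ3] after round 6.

message @ round 6 = [15, 21]

init: all messages = 𝟙 over 2 values
r1 m[φ0→B] = [1, 3]
r1 m[φ0→G] = [3, 1]
r1 m[φ1→M] = [4, 1]
r1 m[φ1→G] = [2, 1]
r1 m[φ2→B] = [0, 5]
r1 m[φ2→G] = [0, 3]
r1 m[φ3→B] = [1, 1]
r1 m[φ3→M] = [1, 1]
r1 m[B→φ0] = [0, 0]
r1 m[B→φ2] = [0, 0]
r1 m[B→φ3] = [0, 0]
r1 m[M→φ1] = [0, 0]
r1 m[M→φ3] = [0, 0]
r1 m[G→φ0] = [0, 0]
r1 m[G→φ1] = [0, 0]
r1 m[G→φ2] = [0, 0]
r2 m[φ0→B] = [1, 3]
r2 m[φ0→G] = [3, 1]
r2 m[φ1→M] = [4, 1]
r2 m[φ1→G] = [2, 1]
r2 m[φ2→B] = [0, 5]
r2 m[φ2→G] = [0, 3]
r2 m[φ3→B] = [1, 1]
r2 m[φ3→M] = [1, 1]
r2 m[B→φ0] = [1, 6]
r2 m[B→φ2] = [2, 4]
r2 m[B→φ3] = [1, 8]
r2 m[M→φ1] = [1, 1]
r2 m[M→φ3] = [4, 1]
r2 m[G→φ0] = [2, 4]
r2 m[G→φ1] = [3, 4]
r2 m[G→φ2] = [5, 2]
r3 m[φ0→B] = [5, 5]
r3 m[φ0→G] = [9, 2]
r3 m[φ1→M] = [8, 5]
r3 m[φ1→G] = [3, 2]
r3 m[φ2→B] = [5, 10]
r3 m[φ2→G] = [2, 5]
r3 m[φ3→B] = [5, 2]
r3 m[φ3→M] = [2, 6]
r3 m[B→φ0] = [1, 6]
r3 m[B→φ2] = [2, 4]
r3 m[B→φ3] = [1, 8]
r3 m[M→φ1] = [1, 1]
r3 m[M→φ3] = [4, 1]
r3 m[G→φ0] = [2, 4]
r3 m[G→φ1] = [3, 4]
r3 m[G→φ2] = [5, 2]
r4 m[φ0→B] = [5, 5]
r4 m[φ0→G] = [9, 2]
r4 m[φ1→M] = [8, 5]
r4 m[φ1→G] = [3, 2]
r4 m[φ2→B] = [5, 10]
r4 m[φ2→G] = [2, 5]
r4 m[φ3→B] = [5, 2]
r4 m[φ3→M] = [2, 6]
r4 m[B→φ0] = [10, 12]
r4 m[B→φ2] = [10, 7]
r4 m[B→φ3] = [10, 15]
r4 m[M→φ1] = [2, 6]
r4 m[M→φ3] = [8, 5]
r4 m[G→φ0] = [5, 7]
r4 m[G→φ1] = [11, 7]
r4 m[G→φ2] = [12, 4]
r5 m[φ0→B] = [8, 8]
r5 m[φ0→G] = [15, 11]
r5 m[φ1→M] = [11, 8]
r5 m[φ1→G] = [8, 6]
r5 m[φ2→B] = [7, 13]
r5 m[φ2→G] = [10, 13]
r5 m[φ3→B] = [9, 6]
r5 m[φ3→M] = [11, 15]
r5 m[B→φ0] = [10, 12]
r5 m[B→φ2] = [10, 7]
r5 m[B→φ3] = [10, 15]
r5 m[M→φ1] = [2, 6]
r5 m[M→φ3] = [8, 5]
r5 m[G→φ0] = [5, 7]
r5 m[G→φ1] = [11, 7]
r5 m[G→φ2] = [12, 4]
r6 m[φ0→B] = [8, 8]
r6 m[φ0→G] = [15, 11]
r6 m[φ1→M] = [11, 8]
r6 m[φ1→G] = [8, 6]
r6 m[φ2→B] = [7, 13]
r6 m[φ2→G] = [10, 13]
r6 m[φ3→B] = [9, 6]
r6 m[φ3→M] = [11, 15]
r6 m[B→φ0] = [16, 19]
r6 m[B→φ2] = [17, 14]
r6 m[B→φ3] = [15, 21]
r6 m[M→φ1] = [11, 15]
r6 m[M→φ3] = [11, 8]
r6 m[G→φ0] = [18, 19]
r6 m[G→φ1] = [25, 24]
r6 m[G→φ2] = [23, 17]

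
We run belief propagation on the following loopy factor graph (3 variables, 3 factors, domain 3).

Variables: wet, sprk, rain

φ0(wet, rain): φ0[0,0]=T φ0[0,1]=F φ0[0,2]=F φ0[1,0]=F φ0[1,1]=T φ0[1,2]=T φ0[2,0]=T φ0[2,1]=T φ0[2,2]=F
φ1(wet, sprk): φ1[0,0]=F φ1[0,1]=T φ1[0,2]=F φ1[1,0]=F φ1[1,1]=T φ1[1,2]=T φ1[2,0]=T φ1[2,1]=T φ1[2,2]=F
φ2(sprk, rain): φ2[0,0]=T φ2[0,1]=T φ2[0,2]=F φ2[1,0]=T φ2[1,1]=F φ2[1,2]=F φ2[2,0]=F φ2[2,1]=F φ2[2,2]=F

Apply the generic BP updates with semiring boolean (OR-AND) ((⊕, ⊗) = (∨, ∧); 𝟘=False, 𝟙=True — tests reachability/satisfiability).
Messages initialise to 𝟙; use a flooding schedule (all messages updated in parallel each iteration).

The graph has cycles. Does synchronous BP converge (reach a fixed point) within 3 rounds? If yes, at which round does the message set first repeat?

CONVERGED at round 3

init: all messages = 𝟙 over 3 values
r1 m[φ0→wet] = [T, T, T]
r1 m[φ0→rain] = [T, T, T]
r1 m[φ1→wet] = [T, T, T]
r1 m[φ1→sprk] = [T, T, T]
r1 m[φ2→sprk] = [T, T, F]
r1 m[φ2→rain] = [T, T, F]
r1 m[wet→φ0] = [T, T, T]
r1 m[wet→φ1] = [T, T, T]
r1 m[sprk→φ1] = [T, T, T]
r1 m[sprk→φ2] = [T, T, T]
r1 m[rain→φ0] = [T, T, T]
r1 m[rain→φ2] = [T, T, T]
r2 m[φ0→wet] = [T, T, T]
r2 m[φ0→rain] = [T, T, T]
r2 m[φ1→wet] = [T, T, T]
r2 m[φ1→sprk] = [T, T, T]
r2 m[φ2→sprk] = [T, T, F]
r2 m[φ2→rain] = [T, T, F]
r2 m[wet→φ0] = [T, T, T]
r2 m[wet→φ1] = [T, T, T]
r2 m[sprk→φ1] = [T, T, F]
r2 m[sprk→φ2] = [T, T, T]
r2 m[rain→φ0] = [T, T, F]
r2 m[rain→φ2] = [T, T, T]
r3 m[φ0→wet] = [T, T, T]
r3 m[φ0→rain] = [T, T, T]
r3 m[φ1→wet] = [T, T, T]
r3 m[φ1→sprk] = [T, T, T]
r3 m[φ2→sprk] = [T, T, F]
r3 m[φ2→rain] = [T, T, F]
r3 m[wet→φ0] = [T, T, T]
r3 m[wet→φ1] = [T, T, T]
r3 m[sprk→φ1] = [T, T, F]
r3 m[sprk→φ2] = [T, T, T]
r3 m[rain→φ0] = [T, T, F]
r3 m[rain→φ2] = [T, T, T]
fixed point reached at round 3
messages reach a fixed point at round 3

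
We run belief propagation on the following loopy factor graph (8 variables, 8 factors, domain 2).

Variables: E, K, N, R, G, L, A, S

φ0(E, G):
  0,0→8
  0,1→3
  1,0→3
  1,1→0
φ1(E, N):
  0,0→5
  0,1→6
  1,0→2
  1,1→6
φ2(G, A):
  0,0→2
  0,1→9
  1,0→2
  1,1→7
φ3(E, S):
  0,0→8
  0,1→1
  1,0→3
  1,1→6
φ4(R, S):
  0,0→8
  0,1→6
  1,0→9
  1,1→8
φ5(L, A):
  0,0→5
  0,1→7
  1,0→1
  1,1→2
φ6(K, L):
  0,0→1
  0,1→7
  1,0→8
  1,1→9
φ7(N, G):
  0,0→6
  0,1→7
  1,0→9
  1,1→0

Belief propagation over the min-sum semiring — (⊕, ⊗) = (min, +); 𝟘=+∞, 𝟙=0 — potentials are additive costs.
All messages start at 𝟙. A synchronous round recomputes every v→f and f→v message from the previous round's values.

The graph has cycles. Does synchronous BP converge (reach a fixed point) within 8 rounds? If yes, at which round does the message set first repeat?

NOT CONVERGED within 8 rounds

init: all messages = 𝟙 over 2 values
r1 m[φ0→E] = [3, 0]
r1 m[φ0→G] = [3, 0]
r1 m[φ1→E] = [5, 2]
r1 m[φ1→N] = [2, 6]
r1 m[φ2→G] = [2, 2]
r1 m[φ2→A] = [2, 7]
r1 m[φ3→E] = [1, 3]
r1 m[φ3→S] = [3, 1]
r1 m[φ4→R] = [6, 8]
r1 m[φ4→S] = [8, 6]
r1 m[φ5→L] = [5, 1]
r1 m[φ5→A] = [1, 2]
r1 m[φ6→K] = [1, 8]
r1 m[φ6→L] = [1, 7]
r1 m[φ7→N] = [6, 0]
r1 m[φ7→G] = [6, 0]
r1 m[E→φ0] = [0, 0]
r1 m[E→φ1] = [0, 0]
r1 m[E→φ3] = [0, 0]
r1 m[K→φ6] = [0, 0]
r1 m[N→φ1] = [0, 0]
r1 m[N→φ7] = [0, 0]
r1 m[R→φ4] = [0, 0]
r1 m[G→φ0] = [0, 0]
r1 m[G→φ2] = [0, 0]
r1 m[G→φ7] = [0, 0]
r1 m[L→φ5] = [0, 0]
r1 m[L→φ6] = [0, 0]
r1 m[A→φ2] = [0, 0]
r1 m[A→φ5] = [0, 0]
r1 m[S→φ3] = [0, 0]
r1 m[S→φ4] = [0, 0]
r2 m[φ0→E] = [3, 0]
r2 m[φ0→G] = [3, 0]
r2 m[φ1→E] = [5, 2]
r2 m[φ1→N] = [2, 6]
r2 m[φ2→G] = [2, 2]
r2 m[φ2→A] = [2, 7]
r2 m[φ3→E] = [1, 3]
r2 m[φ3→S] = [3, 1]
r2 m[φ4→R] = [6, 8]
r2 m[φ4→S] = [8, 6]
r2 m[φ5→L] = [5, 1]
r2 m[φ5→A] = [1, 2]
r2 m[φ6→K] = [1, 8]
r2 m[φ6→L] = [1, 7]
r2 m[φ7→N] = [6, 0]
r2 m[φ7→G] = [6, 0]
r2 m[E→φ0] = [6, 5]
r2 m[E→φ1] = [4, 3]
r2 m[E→φ3] = [8, 2]
r2 m[K→φ6] = [0, 0]
r2 m[N→φ1] = [6, 0]
r2 m[N→φ7] = [2, 6]
r2 m[R→φ4] = [0, 0]
r2 m[G→φ0] = [8, 2]
r2 m[G→φ2] = [9, 0]
r2 m[G→φ7] = [5, 2]
r2 m[L→φ5] = [1, 7]
r2 m[L→φ6] = [5, 1]
r2 m[A→φ2] = [1, 2]
r2 m[A→φ5] = [2, 7]
r2 m[S→φ3] = [8, 6]
r2 m[S→φ4] = [3, 1]
r3 m[φ0→E] = [5, 2]
r3 m[φ0→G] = [8, 5]
r3 m[φ1→E] = [6, 6]
r3 m[φ1→N] = [5, 9]
r3 m[φ2→G] = [3, 3]
r3 m[φ2→A] = [2, 7]
r3 m[φ3→E] = [7, 11]
r3 m[φ3→S] = [5, 8]
r3 m[φ4→R] = [7, 9]
r3 m[φ4→S] = [8, 6]
r3 m[φ5→L] = [7, 3]
r3 m[φ5→A] = [6, 8]
r3 m[φ6→K] = [6, 10]
r3 m[φ6→L] = [1, 7]
r3 m[φ7→N] = [9, 2]
r3 m[φ7→G] = [8, 6]
r3 m[E→φ0] = [6, 5]
r3 m[E→φ1] = [4, 3]
r3 m[E→φ3] = [8, 2]
r3 m[K→φ6] = [0, 0]
r3 m[N→φ1] = [6, 0]
r3 m[N→φ7] = [2, 6]
r3 m[R→φ4] = [0, 0]
r3 m[G→φ0] = [8, 2]
r3 m[G→φ2] = [9, 0]
r3 m[G→φ7] = [5, 2]
r3 m[L→φ5] = [1, 7]
r3 m[L→φ6] = [5, 1]
r3 m[A→φ2] = [1, 2]
r3 m[A→φ5] = [2, 7]
r3 m[S→φ3] = [8, 6]
r3 m[S→φ4] = [3, 1]
r4 m[φ0→E] = [5, 2]
r4 m[φ0→G] = [8, 5]
r4 m[φ1→E] = [6, 6]
r4 m[φ1→N] = [5, 9]
r4 m[φ2→G] = [3, 3]
r4 m[φ2→A] = [2, 7]
r4 m[φ3→E] = [7, 11]
r4 m[φ3→S] = [5, 8]
r4 m[φ4→R] = [7, 9]
r4 m[φ4→S] = [8, 6]
r4 m[φ5→L] = [7, 3]
r4 m[φ5→A] = [6, 8]
r4 m[φ6→K] = [6, 10]
r4 m[φ6→L] = [1, 7]
r4 m[φ7→N] = [9, 2]
r4 m[φ7→G] = [8, 6]
r4 m[E→φ0] = [13, 17]
r4 m[E→φ1] = [12, 13]
r4 m[E→φ3] = [11, 8]
r4 m[K→φ6] = [0, 0]
r4 m[N→φ1] = [9, 2]
r4 m[N→φ7] = [5, 9]
r4 m[R→φ4] = [0, 0]
r4 m[G→φ0] = [11, 9]
r4 m[G→φ2] = [16, 11]
r4 m[G→φ7] = [11, 8]
r4 m[L→φ5] = [1, 7]
r4 m[L→φ6] = [7, 3]
r4 m[A→φ2] = [6, 8]
r4 m[A→φ5] = [2, 7]
r4 m[S→φ3] = [8, 6]
r4 m[S→φ4] = [5, 8]
r5 m[φ0→E] = [12, 9]
r5 m[φ0→G] = [20, 16]
r5 m[φ1→E] = [8, 8]
r5 m[φ1→N] = [15, 18]
r5 m[φ2→G] = [8, 8]
r5 m[φ2→A] = [13, 18]
r5 m[φ3→E] = [7, 11]
r5 m[φ3→S] = [11, 12]
r5 m[φ4→R] = [13, 14]
r5 m[φ4→S] = [8, 6]
r5 m[φ5→L] = [7, 3]
r5 m[φ5→A] = [6, 8]
r5 m[φ6→K] = [8, 12]
r5 m[φ6→L] = [1, 7]
r5 m[φ7→N] = [15, 8]
r5 m[φ7→G] = [11, 9]
r5 m[E→φ0] = [13, 17]
r5 m[E→φ1] = [12, 13]
r5 m[E→φ3] = [11, 8]
r5 m[K→φ6] = [0, 0]
r5 m[N→φ1] = [9, 2]
r5 m[N→φ7] = [5, 9]
r5 m[R→φ4] = [0, 0]
r5 m[G→φ0] = [11, 9]
r5 m[G→φ2] = [16, 11]
r5 m[G→φ7] = [11, 8]
r5 m[L→φ5] = [1, 7]
r5 m[L→φ6] = [7, 3]
r5 m[A→φ2] = [6, 8]
r5 m[A→φ5] = [2, 7]
r5 m[S→φ3] = [8, 6]
r5 m[S→φ4] = [5, 8]
r6 m[φ0→E] = [12, 9]
r6 m[φ0→G] = [20, 16]
r6 m[φ1→E] = [8, 8]
r6 m[φ1→N] = [15, 18]
r6 m[φ2→G] = [8, 8]
r6 m[φ2→A] = [13, 18]
r6 m[φ3→E] = [7, 11]
r6 m[φ3→S] = [11, 12]
r6 m[φ4→R] = [13, 14]
r6 m[φ4→S] = [8, 6]
r6 m[φ5→L] = [7, 3]
r6 m[φ5→A] = [6, 8]
r6 m[φ6→K] = [8, 12]
r6 m[φ6→L] = [1, 7]
r6 m[φ7→N] = [15, 8]
r6 m[φ7→G] = [11, 9]
r6 m[E→φ0] = [15, 19]
r6 m[E→φ1] = [19, 20]
r6 m[E→φ3] = [20, 17]
r6 m[K→φ6] = [0, 0]
r6 m[N→φ1] = [15, 8]
r6 m[N→φ7] = [15, 18]
r6 m[R→φ4] = [0, 0]
r6 m[G→φ0] = [19, 17]
r6 m[G→φ2] = [31, 25]
r6 m[G→φ7] = [28, 24]
r6 m[L→φ5] = [1, 7]
r6 m[L→φ6] = [7, 3]
r6 m[A→φ2] = [6, 8]
r6 m[A→φ5] = [13, 18]
r6 m[S→φ3] = [8, 6]
r6 m[S→φ4] = [11, 12]
r7 m[φ0→E] = [20, 17]
r7 m[φ0→G] = [22, 18]
r7 m[φ1→E] = [14, 14]
r7 m[φ1→N] = [22, 25]
r7 m[φ2→G] = [8, 8]
r7 m[φ2→A] = [27, 32]
r7 m[φ3→E] = [7, 11]
r7 m[φ3→S] = [20, 21]
r7 m[φ4→R] = [18, 20]
r7 m[φ4→S] = [8, 6]
r7 m[φ5→L] = [18, 14]
r7 m[φ5→A] = [6, 8]
r7 m[φ6→K] = [8, 12]
r7 m[φ6→L] = [1, 7]
r7 m[φ7→N] = [31, 24]
r7 m[φ7→G] = [21, 18]
r7 m[E→φ0] = [15, 19]
r7 m[E→φ1] = [19, 20]
r7 m[E→φ3] = [20, 17]
r7 m[K→φ6] = [0, 0]
r7 m[N→φ1] = [15, 8]
r7 m[N→φ7] = [15, 18]
r7 m[R→φ4] = [0, 0]
r7 m[G→φ0] = [19, 17]
r7 m[G→φ2] = [31, 25]
r7 m[G→φ7] = [28, 24]
r7 m[L→φ5] = [1, 7]
r7 m[L→φ6] = [7, 3]
r7 m[A→φ2] = [6, 8]
r7 m[A→φ5] = [13, 18]
r7 m[S→φ3] = [8, 6]
r7 m[S→φ4] = [11, 12]
r8 m[φ0→E] = [20, 17]
r8 m[φ0→G] = [22, 18]
r8 m[φ1→E] = [14, 14]
r8 m[φ1→N] = [22, 25]
r8 m[φ2→G] = [8, 8]
r8 m[φ2→A] = [27, 32]
r8 m[φ3→E] = [7, 11]
r8 m[φ3→S] = [20, 21]
r8 m[φ4→R] = [18, 20]
r8 m[φ4→S] = [8, 6]
r8 m[φ5→L] = [18, 14]
r8 m[φ5→A] = [6, 8]
r8 m[φ6→K] = [8, 12]
r8 m[φ6→L] = [1, 7]
r8 m[φ7→N] = [31, 24]
r8 m[φ7→G] = [21, 18]
r8 m[E→φ0] = [21, 25]
r8 m[E→φ1] = [27, 28]
r8 m[E→φ3] = [34, 31]
r8 m[K→φ6] = [0, 0]
r8 m[N→φ1] = [31, 24]
r8 m[N→φ7] = [22, 25]
r8 m[R→φ4] = [0, 0]
r8 m[G→φ0] = [29, 26]
r8 m[G→φ2] = [43, 36]
r8 m[G→φ7] = [30, 26]
r8 m[L→φ5] = [1, 7]
r8 m[L→φ6] = [18, 14]
r8 m[A→φ2] = [6, 8]
r8 m[A→φ5] = [27, 32]
r8 m[S→φ3] = [8, 6]
r8 m[S→φ4] = [20, 21]
no fixed point within 8 rounds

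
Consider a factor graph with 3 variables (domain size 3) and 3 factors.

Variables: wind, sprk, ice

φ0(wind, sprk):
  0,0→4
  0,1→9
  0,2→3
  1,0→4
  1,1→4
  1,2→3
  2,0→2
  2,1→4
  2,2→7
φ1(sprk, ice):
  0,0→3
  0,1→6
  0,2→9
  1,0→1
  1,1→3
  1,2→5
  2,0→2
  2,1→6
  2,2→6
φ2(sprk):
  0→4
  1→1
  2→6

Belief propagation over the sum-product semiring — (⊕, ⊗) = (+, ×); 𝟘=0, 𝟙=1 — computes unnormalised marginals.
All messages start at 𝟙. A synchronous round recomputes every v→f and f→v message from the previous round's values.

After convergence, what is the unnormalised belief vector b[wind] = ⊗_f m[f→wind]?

init: all messages = 𝟙 over 3 values
r1 m[φ0→wind] = [16, 11, 13]
r1 m[φ0→sprk] = [10, 17, 13]
r1 m[φ1→sprk] = [18, 9, 14]
r1 m[φ1→ice] = [6, 15, 20]
r1 m[φ2→sprk] = [4, 1, 6]
r1 m[wind→φ0] = [1, 1, 1]
r1 m[sprk→φ0] = [1, 1, 1]
r1 m[sprk→φ1] = [1, 1, 1]
r1 m[sprk→φ2] = [1, 1, 1]
r1 m[ice→φ1] = [1, 1, 1]
r2 m[φ0→wind] = [16, 11, 13]
r2 m[φ0→sprk] = [10, 17, 13]
r2 m[φ1→sprk] = [18, 9, 14]
r2 m[φ1→ice] = [6, 15, 20]
r2 m[φ2→sprk] = [4, 1, 6]
r2 m[wind→φ0] = [1, 1, 1]
r2 m[sprk→φ0] = [72, 9, 84]
r2 m[sprk→φ1] = [40, 17, 78]
r2 m[sprk→φ2] = [180, 153, 182]
r2 m[ice→φ1] = [1, 1, 1]
r3 m[φ0→wind] = [621, 576, 768]
r3 m[φ0→sprk] = [10, 17, 13]
r3 m[φ1→sprk] = [18, 9, 14]
r3 m[φ1→ice] = [293, 759, 913]
r3 m[φ2→sprk] = [4, 1, 6]
r3 m[wind→φ0] = [1, 1, 1]
r3 m[sprk→φ0] = [72, 9, 84]
r3 m[sprk→φ1] = [40, 17, 78]
r3 m[sprk→φ2] = [180, 153, 182]
r3 m[ice→φ1] = [1, 1, 1]
r4 m[φ0→wind] = [621, 576, 768]
r4 m[φ0→sprk] = [10, 17, 13]
r4 m[φ1→sprk] = [18, 9, 14]
r4 m[φ1→ice] = [293, 759, 913]
r4 m[φ2→sprk] = [4, 1, 6]
r4 m[wind→φ0] = [1, 1, 1]
r4 m[sprk→φ0] = [72, 9, 84]
r4 m[sprk→φ1] = [40, 17, 78]
r4 m[sprk→φ2] = [180, 153, 182]
r4 m[ice→φ1] = [1, 1, 1]
fixed point reached at round 4
b[wind] = ⊗ incoming = [621, 576, 768]

b[wind] = [621, 576, 768]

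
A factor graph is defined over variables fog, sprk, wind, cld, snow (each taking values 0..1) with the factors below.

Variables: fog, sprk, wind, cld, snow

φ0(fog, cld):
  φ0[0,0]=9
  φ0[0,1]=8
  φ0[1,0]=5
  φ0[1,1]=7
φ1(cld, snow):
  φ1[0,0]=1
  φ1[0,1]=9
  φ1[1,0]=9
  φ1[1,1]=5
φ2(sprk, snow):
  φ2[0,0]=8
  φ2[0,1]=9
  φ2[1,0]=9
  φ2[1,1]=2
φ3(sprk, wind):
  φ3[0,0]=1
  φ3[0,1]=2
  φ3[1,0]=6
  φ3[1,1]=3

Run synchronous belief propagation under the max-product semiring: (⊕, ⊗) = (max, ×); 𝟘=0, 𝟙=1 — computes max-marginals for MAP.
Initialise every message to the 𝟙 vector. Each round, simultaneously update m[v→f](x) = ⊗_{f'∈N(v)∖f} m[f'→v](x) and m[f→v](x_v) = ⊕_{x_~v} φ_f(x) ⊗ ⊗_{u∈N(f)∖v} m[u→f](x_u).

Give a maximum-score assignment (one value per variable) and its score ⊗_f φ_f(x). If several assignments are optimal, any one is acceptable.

init: all messages = 𝟙 over 2 values
r1 m[φ0→fog] = [9, 7]
r1 m[φ0→cld] = [9, 8]
r1 m[φ1→cld] = [9, 9]
r1 m[φ1→snow] = [9, 9]
r1 m[φ2→sprk] = [9, 9]
r1 m[φ2→snow] = [9, 9]
r1 m[φ3→sprk] = [2, 6]
r1 m[φ3→wind] = [6, 3]
r1 m[fog→φ0] = [1, 1]
r1 m[sprk→φ2] = [1, 1]
r1 m[sprk→φ3] = [1, 1]
r1 m[wind→φ3] = [1, 1]
r1 m[cld→φ0] = [1, 1]
r1 m[cld→φ1] = [1, 1]
r1 m[snow→φ1] = [1, 1]
r1 m[snow→φ2] = [1, 1]
r2 m[φ0→fog] = [9, 7]
r2 m[φ0→cld] = [9, 8]
r2 m[φ1→cld] = [9, 9]
r2 m[φ1→snow] = [9, 9]
r2 m[φ2→sprk] = [9, 9]
r2 m[φ2→snow] = [9, 9]
r2 m[φ3→sprk] = [2, 6]
r2 m[φ3→wind] = [6, 3]
r2 m[fog→φ0] = [1, 1]
r2 m[sprk→φ2] = [2, 6]
r2 m[sprk→φ3] = [9, 9]
r2 m[wind→φ3] = [1, 1]
r2 m[cld→φ0] = [9, 9]
r2 m[cld→φ1] = [9, 8]
r2 m[snow→φ1] = [9, 9]
r2 m[snow→φ2] = [9, 9]
r3 m[φ0→fog] = [81, 63]
r3 m[φ0→cld] = [9, 8]
r3 m[φ1→cld] = [81, 81]
r3 m[φ1→snow] = [72, 81]
r3 m[φ2→sprk] = [81, 81]
r3 m[φ2→snow] = [54, 18]
r3 m[φ3→sprk] = [2, 6]
r3 m[φ3→wind] = [54, 27]
r3 m[fog→φ0] = [1, 1]
r3 m[sprk→φ2] = [2, 6]
r3 m[sprk→φ3] = [9, 9]
r3 m[wind→φ3] = [1, 1]
r3 m[cld→φ0] = [9, 9]
r3 m[cld→φ1] = [9, 8]
r3 m[snow→φ1] = [9, 9]
r3 m[snow→φ2] = [9, 9]
r4 m[φ0→fog] = [81, 63]
r4 m[φ0→cld] = [9, 8]
r4 m[φ1→cld] = [81, 81]
r4 m[φ1→snow] = [72, 81]
r4 m[φ2→sprk] = [81, 81]
r4 m[φ2→snow] = [54, 18]
r4 m[φ3→sprk] = [2, 6]
r4 m[φ3→wind] = [54, 27]
r4 m[fog→φ0] = [1, 1]
r4 m[sprk→φ2] = [2, 6]
r4 m[sprk→φ3] = [81, 81]
r4 m[wind→φ3] = [1, 1]
r4 m[cld→φ0] = [81, 81]
r4 m[cld→φ1] = [9, 8]
r4 m[snow→φ1] = [54, 18]
r4 m[snow→φ2] = [72, 81]
r5 m[φ0→fog] = [729, 567]
r5 m[φ0→cld] = [9, 8]
r5 m[φ1→cld] = [162, 486]
r5 m[φ1→snow] = [72, 81]
r5 m[φ2→sprk] = [729, 648]
r5 m[φ2→snow] = [54, 18]
r5 m[φ3→sprk] = [2, 6]
r5 m[φ3→wind] = [486, 243]
r5 m[fog→φ0] = [1, 1]
r5 m[sprk→φ2] = [2, 6]
r5 m[sprk→φ3] = [81, 81]
r5 m[wind→φ3] = [1, 1]
r5 m[cld→φ0] = [81, 81]
r5 m[cld→φ1] = [9, 8]
r5 m[snow→φ1] = [54, 18]
r5 m[snow→φ2] = [72, 81]
r6 m[φ0→fog] = [729, 567]
r6 m[φ0→cld] = [9, 8]
r6 m[φ1→cld] = [162, 486]
r6 m[φ1→snow] = [72, 81]
r6 m[φ2→sprk] = [729, 648]
r6 m[φ2→snow] = [54, 18]
r6 m[φ3→sprk] = [2, 6]
r6 m[φ3→wind] = [486, 243]
r6 m[fog→φ0] = [1, 1]
r6 m[sprk→φ2] = [2, 6]
r6 m[sprk→φ3] = [729, 648]
r6 m[wind→φ3] = [1, 1]
r6 m[cld→φ0] = [162, 486]
r6 m[cld→φ1] = [9, 8]
r6 m[snow→φ1] = [54, 18]
r6 m[snow→φ2] = [72, 81]
r7 m[φ0→fog] = [3888, 3402]
r7 m[φ0→cld] = [9, 8]
r7 m[φ1→cld] = [162, 486]
r7 m[φ1→snow] = [72, 81]
r7 m[φ2→sprk] = [729, 648]
r7 m[φ2→snow] = [54, 18]
r7 m[φ3→sprk] = [2, 6]
r7 m[φ3→wind] = [3888, 1944]
r7 m[fog→φ0] = [1, 1]
r7 m[sprk→φ2] = [2, 6]
r7 m[sprk→φ3] = [729, 648]
r7 m[wind→φ3] = [1, 1]
r7 m[cld→φ0] = [162, 486]
r7 m[cld→φ1] = [9, 8]
r7 m[snow→φ1] = [54, 18]
r7 m[snow→φ2] = [72, 81]
r8 m[φ0→fog] = [3888, 3402]
r8 m[φ0→cld] = [9, 8]
r8 m[φ1→cld] = [162, 486]
r8 m[φ1→snow] = [72, 81]
r8 m[φ2→sprk] = [729, 648]
r8 m[φ2→snow] = [54, 18]
r8 m[φ3→sprk] = [2, 6]
r8 m[φ3→wind] = [3888, 1944]
r8 m[fog→φ0] = [1, 1]
r8 m[sprk→φ2] = [2, 6]
r8 m[sprk→φ3] = [729, 648]
r8 m[wind→φ3] = [1, 1]
r8 m[cld→φ0] = [162, 486]
r8 m[cld→φ1] = [9, 8]
r8 m[snow→φ1] = [54, 18]
r8 m[snow→φ2] = [72, 81]
fixed point reached at round 8
traceback from fog: (fog=0, sprk=1, wind=0, cld=1, snow=0), score=3888

assignment: (fog=0, sprk=1, wind=0, cld=1, snow=0); score = 3888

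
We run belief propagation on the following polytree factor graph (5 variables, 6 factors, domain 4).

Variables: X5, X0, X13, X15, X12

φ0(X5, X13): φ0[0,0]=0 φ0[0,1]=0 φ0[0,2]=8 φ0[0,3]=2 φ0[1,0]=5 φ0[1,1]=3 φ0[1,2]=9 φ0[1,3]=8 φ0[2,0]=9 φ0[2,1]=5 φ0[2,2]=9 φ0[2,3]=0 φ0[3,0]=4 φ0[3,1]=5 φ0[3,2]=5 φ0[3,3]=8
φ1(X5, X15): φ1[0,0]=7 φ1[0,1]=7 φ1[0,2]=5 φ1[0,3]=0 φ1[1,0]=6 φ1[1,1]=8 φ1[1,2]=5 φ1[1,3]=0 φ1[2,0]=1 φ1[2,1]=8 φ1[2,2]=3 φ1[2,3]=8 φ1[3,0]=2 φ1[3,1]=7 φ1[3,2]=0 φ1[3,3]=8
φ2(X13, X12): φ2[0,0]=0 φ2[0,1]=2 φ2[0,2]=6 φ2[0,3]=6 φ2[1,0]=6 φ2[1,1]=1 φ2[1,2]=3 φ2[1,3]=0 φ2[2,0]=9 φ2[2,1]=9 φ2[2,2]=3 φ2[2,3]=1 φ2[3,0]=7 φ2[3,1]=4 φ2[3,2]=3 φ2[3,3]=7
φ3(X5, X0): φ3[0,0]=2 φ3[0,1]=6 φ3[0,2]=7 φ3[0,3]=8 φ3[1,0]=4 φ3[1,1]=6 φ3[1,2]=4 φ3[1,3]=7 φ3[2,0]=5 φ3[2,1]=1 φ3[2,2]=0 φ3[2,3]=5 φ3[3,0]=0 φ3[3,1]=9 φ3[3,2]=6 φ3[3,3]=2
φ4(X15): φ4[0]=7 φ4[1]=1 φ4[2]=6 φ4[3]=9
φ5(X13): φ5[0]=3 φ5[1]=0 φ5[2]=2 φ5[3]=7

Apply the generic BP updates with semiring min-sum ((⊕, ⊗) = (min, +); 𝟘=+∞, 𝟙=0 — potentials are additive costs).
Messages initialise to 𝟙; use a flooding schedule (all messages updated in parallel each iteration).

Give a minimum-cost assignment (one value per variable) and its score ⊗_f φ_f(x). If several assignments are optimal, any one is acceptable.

assignment: (X5=0, X0=0, X13=1, X15=1, X12=3); score = 10

init: all messages = 𝟙 over 4 values
r1 m[φ0→X5] = [0, 3, 0, 4]
r1 m[φ0→X13] = [0, 0, 5, 0]
r1 m[φ1→X5] = [0, 0, 1, 0]
r1 m[φ1→X15] = [1, 7, 0, 0]
r1 m[φ2→X13] = [0, 0, 1, 3]
r1 m[φ2→X12] = [0, 1, 3, 0]
r1 m[φ3→X5] = [2, 4, 0, 0]
r1 m[φ3→X0] = [0, 1, 0, 2]
r1 m[φ4→X15] = [7, 1, 6, 9]
r1 m[φ5→X13] = [3, 0, 2, 7]
r1 m[X5→φ0] = [0, 0, 0, 0]
r1 m[X5→φ1] = [0, 0, 0, 0]
r1 m[X5→φ3] = [0, 0, 0, 0]
r1 m[X0→φ3] = [0, 0, 0, 0]
r1 m[X13→φ0] = [0, 0, 0, 0]
r1 m[X13→φ2] = [0, 0, 0, 0]
r1 m[X13→φ5] = [0, 0, 0, 0]
r1 m[X15→φ1] = [0, 0, 0, 0]
r1 m[X15→φ4] = [0, 0, 0, 0]
r1 m[X12→φ2] = [0, 0, 0, 0]
r2 m[φ0→X5] = [0, 3, 0, 4]
r2 m[φ0→X13] = [0, 0, 5, 0]
r2 m[φ1→X5] = [0, 0, 1, 0]
r2 m[φ1→X15] = [1, 7, 0, 0]
r2 m[φ2→X13] = [0, 0, 1, 3]
r2 m[φ2→X12] = [0, 1, 3, 0]
r2 m[φ3→X5] = [2, 4, 0, 0]
r2 m[φ3→X0] = [0, 1, 0, 2]
r2 m[φ4→X15] = [7, 1, 6, 9]
r2 m[φ5→X13] = [3, 0, 2, 7]
r2 m[X5→φ0] = [2, 4, 1, 0]
r2 m[X5→φ1] = [2, 7, 0, 4]
r2 m[X5→φ3] = [0, 3, 1, 4]
r2 m[X0→φ3] = [0, 0, 0, 0]
r2 m[X13→φ0] = [3, 0, 3, 10]
r2 m[X13→φ2] = [3, 0, 7, 7]
r2 m[X13→φ5] = [0, 0, 6, 3]
r2 m[X15→φ1] = [7, 1, 6, 9]
r2 m[X15→φ4] = [1, 7, 0, 0]
r2 m[X12→φ2] = [0, 0, 0, 0]
r3 m[φ0→X5] = [0, 3, 5, 5]
r3 m[φ0→X13] = [2, 2, 5, 1]
r3 m[φ1→X5] = [8, 9, 8, 6]
r3 m[φ1→X15] = [1, 8, 3, 2]
r3 m[φ2→X13] = [0, 0, 1, 3]
r3 m[φ2→X12] = [3, 1, 3, 0]
r3 m[φ3→X5] = [2, 4, 0, 0]
r3 m[φ3→X0] = [2, 2, 1, 6]
r3 m[φ4→X15] = [7, 1, 6, 9]
r3 m[φ5→X13] = [3, 0, 2, 7]
r3 m[X5→φ0] = [2, 4, 1, 0]
r3 m[X5→φ1] = [2, 7, 0, 4]
r3 m[X5→φ3] = [0, 3, 1, 4]
r3 m[X0→φ3] = [0, 0, 0, 0]
r3 m[X13→φ0] = [3, 0, 3, 10]
r3 m[X13→φ2] = [3, 0, 7, 7]
r3 m[X13→φ5] = [0, 0, 6, 3]
r3 m[X15→φ1] = [7, 1, 6, 9]
r3 m[X15→φ4] = [1, 7, 0, 0]
r3 m[X12→φ2] = [0, 0, 0, 0]
r4 m[φ0→X5] = [0, 3, 5, 5]
r4 m[φ0→X13] = [2, 2, 5, 1]
r4 m[φ1→X5] = [8, 9, 8, 6]
r4 m[φ1→X15] = [1, 8, 3, 2]
r4 m[φ2→X13] = [0, 0, 1, 3]
r4 m[φ2→X12] = [3, 1, 3, 0]
r4 m[φ3→X5] = [2, 4, 0, 0]
r4 m[φ3→X0] = [2, 2, 1, 6]
r4 m[φ4→X15] = [7, 1, 6, 9]
r4 m[φ5→X13] = [3, 0, 2, 7]
r4 m[X5→φ0] = [10, 13, 8, 6]
r4 m[X5→φ1] = [2, 7, 5, 5]
r4 m[X5→φ3] = [8, 12, 13, 11]
r4 m[X0→φ3] = [0, 0, 0, 0]
r4 m[X13→φ0] = [3, 0, 3, 10]
r4 m[X13→φ2] = [5, 2, 7, 8]
r4 m[X13→φ5] = [2, 2, 6, 4]
r4 m[X15→φ1] = [7, 1, 6, 9]
r4 m[X15→φ4] = [1, 8, 3, 2]
r4 m[X12→φ2] = [0, 0, 0, 0]
r5 m[φ0→X5] = [0, 3, 5, 5]
r5 m[φ0→X13] = [10, 10, 11, 8]
r5 m[φ1→X5] = [8, 9, 8, 6]
r5 m[φ1→X15] = [6, 9, 5, 2]
r5 m[φ2→X13] = [0, 0, 1, 3]
r5 m[φ2→X12] = [5, 3, 5, 2]
r5 m[φ3→X5] = [2, 4, 0, 0]
r5 m[φ3→X0] = [10, 14, 13, 13]
r5 m[φ4→X15] = [7, 1, 6, 9]
r5 m[φ5→X13] = [3, 0, 2, 7]
r5 m[X5→φ0] = [10, 13, 8, 6]
r5 m[X5→φ1] = [2, 7, 5, 5]
r5 m[X5→φ3] = [8, 12, 13, 11]
r5 m[X0→φ3] = [0, 0, 0, 0]
r5 m[X13→φ0] = [3, 0, 3, 10]
r5 m[X13→φ2] = [5, 2, 7, 8]
r5 m[X13→φ5] = [2, 2, 6, 4]
r5 m[X15→φ1] = [7, 1, 6, 9]
r5 m[X15→φ4] = [1, 8, 3, 2]
r5 m[X12→φ2] = [0, 0, 0, 0]
r6 m[φ0→X5] = [0, 3, 5, 5]
r6 m[φ0→X13] = [10, 10, 11, 8]
r6 m[φ1→X5] = [8, 9, 8, 6]
r6 m[φ1→X15] = [6, 9, 5, 2]
r6 m[φ2→X13] = [0, 0, 1, 3]
r6 m[φ2→X12] = [5, 3, 5, 2]
r6 m[φ3→X5] = [2, 4, 0, 0]
r6 m[φ3→X0] = [10, 14, 13, 13]
r6 m[φ4→X15] = [7, 1, 6, 9]
r6 m[φ5→X13] = [3, 0, 2, 7]
r6 m[X5→φ0] = [10, 13, 8, 6]
r6 m[X5→φ1] = [2, 7, 5, 5]
r6 m[X5→φ3] = [8, 12, 13, 11]
r6 m[X0→φ3] = [0, 0, 0, 0]
r6 m[X13→φ0] = [3, 0, 3, 10]
r6 m[X13→φ2] = [13, 10, 13, 15]
r6 m[X13→φ5] = [10, 10, 12, 11]
r6 m[X15→φ1] = [7, 1, 6, 9]
r6 m[X15→φ4] = [6, 9, 5, 2]
r6 m[X12→φ2] = [0, 0, 0, 0]
r7 m[φ0→X5] = [0, 3, 5, 5]
r7 m[φ0→X13] = [10, 10, 11, 8]
r7 m[φ1→X5] = [8, 9, 8, 6]
r7 m[φ1→X15] = [6, 9, 5, 2]
r7 m[φ2→X13] = [0, 0, 1, 3]
r7 m[φ2→X12] = [13, 11, 13, 10]
r7 m[φ3→X5] = [2, 4, 0, 0]
r7 m[φ3→X0] = [10, 14, 13, 13]
r7 m[φ4→X15] = [7, 1, 6, 9]
r7 m[φ5→X13] = [3, 0, 2, 7]
r7 m[X5→φ0] = [10, 13, 8, 6]
r7 m[X5→φ1] = [2, 7, 5, 5]
r7 m[X5→φ3] = [8, 12, 13, 11]
r7 m[X0→φ3] = [0, 0, 0, 0]
r7 m[X13→φ0] = [3, 0, 3, 10]
r7 m[X13→φ2] = [13, 10, 13, 15]
r7 m[X13→φ5] = [10, 10, 12, 11]
r7 m[X15→φ1] = [7, 1, 6, 9]
r7 m[X15→φ4] = [6, 9, 5, 2]
r7 m[X12→φ2] = [0, 0, 0, 0]
r8 m[φ0→X5] = [0, 3, 5, 5]
r8 m[φ0→X13] = [10, 10, 11, 8]
r8 m[φ1→X5] = [8, 9, 8, 6]
r8 m[φ1→X15] = [6, 9, 5, 2]
r8 m[φ2→X13] = [0, 0, 1, 3]
r8 m[φ2→X12] = [13, 11, 13, 10]
r8 m[φ3→X5] = [2, 4, 0, 0]
r8 m[φ3→X0] = [10, 14, 13, 13]
r8 m[φ4→X15] = [7, 1, 6, 9]
r8 m[φ5→X13] = [3, 0, 2, 7]
r8 m[X5→φ0] = [10, 13, 8, 6]
r8 m[X5→φ1] = [2, 7, 5, 5]
r8 m[X5→φ3] = [8, 12, 13, 11]
r8 m[X0→φ3] = [0, 0, 0, 0]
r8 m[X13→φ0] = [3, 0, 3, 10]
r8 m[X13→φ2] = [13, 10, 13, 15]
r8 m[X13→φ5] = [10, 10, 12, 11]
r8 m[X15→φ1] = [7, 1, 6, 9]
r8 m[X15→φ4] = [6, 9, 5, 2]
r8 m[X12→φ2] = [0, 0, 0, 0]
fixed point reached at round 8
traceback from X5: (X5=0, X0=0, X13=1, X15=1, X12=3), score=10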